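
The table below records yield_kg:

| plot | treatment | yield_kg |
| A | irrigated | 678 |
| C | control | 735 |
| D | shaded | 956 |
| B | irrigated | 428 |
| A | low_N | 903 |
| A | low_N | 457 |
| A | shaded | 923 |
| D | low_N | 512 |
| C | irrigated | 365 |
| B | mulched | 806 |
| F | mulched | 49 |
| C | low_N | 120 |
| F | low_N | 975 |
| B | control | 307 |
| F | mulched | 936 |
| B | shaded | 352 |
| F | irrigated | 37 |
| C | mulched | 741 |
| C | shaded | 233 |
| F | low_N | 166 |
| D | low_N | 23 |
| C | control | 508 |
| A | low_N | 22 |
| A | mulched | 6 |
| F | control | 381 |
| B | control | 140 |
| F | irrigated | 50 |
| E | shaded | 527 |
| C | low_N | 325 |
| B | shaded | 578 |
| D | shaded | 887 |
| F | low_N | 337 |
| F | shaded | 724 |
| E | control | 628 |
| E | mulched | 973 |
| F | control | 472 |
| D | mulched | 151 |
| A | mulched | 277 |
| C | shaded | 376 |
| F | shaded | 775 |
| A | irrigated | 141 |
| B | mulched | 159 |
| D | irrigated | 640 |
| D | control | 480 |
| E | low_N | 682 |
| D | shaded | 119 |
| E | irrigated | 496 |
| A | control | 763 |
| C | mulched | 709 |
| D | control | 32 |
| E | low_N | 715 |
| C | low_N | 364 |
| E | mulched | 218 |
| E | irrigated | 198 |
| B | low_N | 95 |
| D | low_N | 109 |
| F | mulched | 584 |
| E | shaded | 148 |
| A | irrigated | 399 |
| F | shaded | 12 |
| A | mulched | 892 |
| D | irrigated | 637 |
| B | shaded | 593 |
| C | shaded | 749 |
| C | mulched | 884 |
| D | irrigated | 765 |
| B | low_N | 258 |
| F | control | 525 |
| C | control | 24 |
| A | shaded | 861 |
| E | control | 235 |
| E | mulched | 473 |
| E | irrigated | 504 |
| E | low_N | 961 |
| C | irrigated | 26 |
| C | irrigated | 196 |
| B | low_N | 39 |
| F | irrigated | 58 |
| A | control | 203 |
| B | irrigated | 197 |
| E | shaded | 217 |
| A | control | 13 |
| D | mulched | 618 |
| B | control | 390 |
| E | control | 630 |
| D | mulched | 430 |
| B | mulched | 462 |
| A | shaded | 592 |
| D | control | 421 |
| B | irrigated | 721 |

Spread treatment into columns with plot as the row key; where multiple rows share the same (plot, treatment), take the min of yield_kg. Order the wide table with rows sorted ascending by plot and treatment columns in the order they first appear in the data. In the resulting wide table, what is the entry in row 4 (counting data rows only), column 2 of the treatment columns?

With rows sorted ascending by plot, row 4 is plot=D. treatment columns in first-appearance order: irrigated, control, shaded, low_N, mulched; column 2 is control.
Long rows with plot=D, treatment=control: min(480, 32, 421) = 32.

32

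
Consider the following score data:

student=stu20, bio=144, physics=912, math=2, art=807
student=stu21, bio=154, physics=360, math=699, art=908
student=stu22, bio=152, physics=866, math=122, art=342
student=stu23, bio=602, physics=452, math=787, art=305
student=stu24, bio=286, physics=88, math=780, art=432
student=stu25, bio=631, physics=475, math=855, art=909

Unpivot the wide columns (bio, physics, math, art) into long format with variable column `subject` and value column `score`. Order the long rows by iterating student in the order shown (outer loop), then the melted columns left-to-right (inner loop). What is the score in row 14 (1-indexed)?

452

24 rows total (6 × 4). Row 14: index ⌊(14-1)/4⌋ = 3 into student → stu23; (14-1) mod 4 = 1 into the melted columns → physics.
So row 14 is (stu23, physics, 452); score = 452.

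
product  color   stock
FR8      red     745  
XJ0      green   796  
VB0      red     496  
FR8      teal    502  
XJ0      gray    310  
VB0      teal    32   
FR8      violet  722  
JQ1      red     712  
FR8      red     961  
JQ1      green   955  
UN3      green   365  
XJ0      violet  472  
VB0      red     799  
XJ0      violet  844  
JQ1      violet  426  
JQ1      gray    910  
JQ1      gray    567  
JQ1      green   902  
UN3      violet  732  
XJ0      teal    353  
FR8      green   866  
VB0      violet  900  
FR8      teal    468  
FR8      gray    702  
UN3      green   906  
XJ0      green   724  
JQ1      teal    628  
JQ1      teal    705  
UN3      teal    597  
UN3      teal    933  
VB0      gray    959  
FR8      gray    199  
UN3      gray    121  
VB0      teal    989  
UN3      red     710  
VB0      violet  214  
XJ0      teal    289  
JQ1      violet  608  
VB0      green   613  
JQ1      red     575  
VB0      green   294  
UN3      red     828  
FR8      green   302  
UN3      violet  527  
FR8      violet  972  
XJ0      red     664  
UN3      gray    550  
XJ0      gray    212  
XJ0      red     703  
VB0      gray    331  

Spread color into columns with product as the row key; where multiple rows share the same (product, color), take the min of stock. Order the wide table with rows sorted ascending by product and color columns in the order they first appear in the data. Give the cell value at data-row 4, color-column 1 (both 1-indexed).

With rows sorted ascending by product, row 4 is product=VB0. color columns in first-appearance order: red, green, teal, gray, violet; column 1 is red.
Long rows with product=VB0, color=red: min(496, 799) = 496.

496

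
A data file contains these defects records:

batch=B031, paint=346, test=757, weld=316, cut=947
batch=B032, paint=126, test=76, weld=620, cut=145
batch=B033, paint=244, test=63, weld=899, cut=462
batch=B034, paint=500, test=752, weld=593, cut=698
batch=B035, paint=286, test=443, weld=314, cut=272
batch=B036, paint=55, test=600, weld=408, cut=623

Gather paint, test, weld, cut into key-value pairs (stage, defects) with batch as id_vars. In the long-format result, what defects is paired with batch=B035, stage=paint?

286

Unpivoting turns each (batch, wide-column) pair into one long row.
The wide cell at row B035, column paint holds 286, so the long row (B035, paint) has defects=286.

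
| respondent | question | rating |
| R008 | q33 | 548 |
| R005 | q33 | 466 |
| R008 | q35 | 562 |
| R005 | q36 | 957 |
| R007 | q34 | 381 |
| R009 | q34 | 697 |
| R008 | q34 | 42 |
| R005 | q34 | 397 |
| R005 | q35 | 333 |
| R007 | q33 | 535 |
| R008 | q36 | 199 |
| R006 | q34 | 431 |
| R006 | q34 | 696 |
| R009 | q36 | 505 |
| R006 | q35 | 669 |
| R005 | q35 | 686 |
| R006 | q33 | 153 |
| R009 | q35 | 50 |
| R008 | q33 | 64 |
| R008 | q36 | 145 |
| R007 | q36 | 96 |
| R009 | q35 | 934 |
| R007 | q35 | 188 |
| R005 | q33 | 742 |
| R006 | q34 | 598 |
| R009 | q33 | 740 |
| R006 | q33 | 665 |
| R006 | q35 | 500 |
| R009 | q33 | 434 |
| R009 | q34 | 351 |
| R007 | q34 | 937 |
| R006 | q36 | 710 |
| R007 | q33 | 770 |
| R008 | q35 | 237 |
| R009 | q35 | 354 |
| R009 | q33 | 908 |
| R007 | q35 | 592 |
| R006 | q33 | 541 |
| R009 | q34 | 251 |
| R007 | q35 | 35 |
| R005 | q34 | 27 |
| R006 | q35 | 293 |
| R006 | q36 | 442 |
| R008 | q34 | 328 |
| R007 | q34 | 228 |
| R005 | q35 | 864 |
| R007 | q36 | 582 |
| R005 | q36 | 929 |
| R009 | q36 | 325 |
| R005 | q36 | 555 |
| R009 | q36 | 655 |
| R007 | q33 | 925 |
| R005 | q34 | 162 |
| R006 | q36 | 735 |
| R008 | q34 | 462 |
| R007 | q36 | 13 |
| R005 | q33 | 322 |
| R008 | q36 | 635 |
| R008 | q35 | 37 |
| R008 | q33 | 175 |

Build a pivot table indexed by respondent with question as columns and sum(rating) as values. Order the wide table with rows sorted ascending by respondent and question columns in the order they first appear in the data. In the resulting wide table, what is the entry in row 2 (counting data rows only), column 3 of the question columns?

With rows sorted ascending by respondent, row 2 is respondent=R006. question columns in first-appearance order: q33, q35, q36, q34; column 3 is q36.
Long rows with respondent=R006, question=q36: 710 + 442 + 735 = 1887.

1887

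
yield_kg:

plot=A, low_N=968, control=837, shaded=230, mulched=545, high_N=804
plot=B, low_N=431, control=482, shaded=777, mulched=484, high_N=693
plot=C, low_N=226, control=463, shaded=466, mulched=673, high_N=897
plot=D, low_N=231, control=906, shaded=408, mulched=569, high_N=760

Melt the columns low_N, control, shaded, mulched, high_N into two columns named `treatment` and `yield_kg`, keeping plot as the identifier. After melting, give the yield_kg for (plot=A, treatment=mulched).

Unpivoting turns each (plot, wide-column) pair into one long row.
The wide cell at row A, column mulched holds 545, so the long row (A, mulched) has yield_kg=545.

545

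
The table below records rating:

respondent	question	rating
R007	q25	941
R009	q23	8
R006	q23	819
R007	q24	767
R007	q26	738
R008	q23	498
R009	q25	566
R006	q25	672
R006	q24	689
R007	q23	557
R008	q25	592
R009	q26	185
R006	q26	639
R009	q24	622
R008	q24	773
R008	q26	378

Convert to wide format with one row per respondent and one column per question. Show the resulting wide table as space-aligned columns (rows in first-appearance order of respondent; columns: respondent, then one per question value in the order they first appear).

respondent  q25  q23  q24  q26
R007        941  557  767  738
R009        566  8    622  185
R006        672  819  689  639
R008        592  498  773  378

Columns: respondent plus the 4 distinct question values (q25, q23, q24, q26).
For example, row R007 column q25 takes rating=941 from the long row (R007, q25).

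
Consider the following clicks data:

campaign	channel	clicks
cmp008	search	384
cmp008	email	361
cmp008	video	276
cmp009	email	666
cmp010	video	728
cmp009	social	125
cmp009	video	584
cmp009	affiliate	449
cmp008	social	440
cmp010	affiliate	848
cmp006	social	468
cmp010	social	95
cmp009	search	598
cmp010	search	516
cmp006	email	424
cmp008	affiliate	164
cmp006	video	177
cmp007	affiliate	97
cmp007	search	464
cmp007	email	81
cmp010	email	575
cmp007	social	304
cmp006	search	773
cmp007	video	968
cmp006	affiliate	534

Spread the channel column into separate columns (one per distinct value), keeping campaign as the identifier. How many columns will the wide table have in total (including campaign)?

1 column for campaign plus 5 distinct channel values → 6 columns.

6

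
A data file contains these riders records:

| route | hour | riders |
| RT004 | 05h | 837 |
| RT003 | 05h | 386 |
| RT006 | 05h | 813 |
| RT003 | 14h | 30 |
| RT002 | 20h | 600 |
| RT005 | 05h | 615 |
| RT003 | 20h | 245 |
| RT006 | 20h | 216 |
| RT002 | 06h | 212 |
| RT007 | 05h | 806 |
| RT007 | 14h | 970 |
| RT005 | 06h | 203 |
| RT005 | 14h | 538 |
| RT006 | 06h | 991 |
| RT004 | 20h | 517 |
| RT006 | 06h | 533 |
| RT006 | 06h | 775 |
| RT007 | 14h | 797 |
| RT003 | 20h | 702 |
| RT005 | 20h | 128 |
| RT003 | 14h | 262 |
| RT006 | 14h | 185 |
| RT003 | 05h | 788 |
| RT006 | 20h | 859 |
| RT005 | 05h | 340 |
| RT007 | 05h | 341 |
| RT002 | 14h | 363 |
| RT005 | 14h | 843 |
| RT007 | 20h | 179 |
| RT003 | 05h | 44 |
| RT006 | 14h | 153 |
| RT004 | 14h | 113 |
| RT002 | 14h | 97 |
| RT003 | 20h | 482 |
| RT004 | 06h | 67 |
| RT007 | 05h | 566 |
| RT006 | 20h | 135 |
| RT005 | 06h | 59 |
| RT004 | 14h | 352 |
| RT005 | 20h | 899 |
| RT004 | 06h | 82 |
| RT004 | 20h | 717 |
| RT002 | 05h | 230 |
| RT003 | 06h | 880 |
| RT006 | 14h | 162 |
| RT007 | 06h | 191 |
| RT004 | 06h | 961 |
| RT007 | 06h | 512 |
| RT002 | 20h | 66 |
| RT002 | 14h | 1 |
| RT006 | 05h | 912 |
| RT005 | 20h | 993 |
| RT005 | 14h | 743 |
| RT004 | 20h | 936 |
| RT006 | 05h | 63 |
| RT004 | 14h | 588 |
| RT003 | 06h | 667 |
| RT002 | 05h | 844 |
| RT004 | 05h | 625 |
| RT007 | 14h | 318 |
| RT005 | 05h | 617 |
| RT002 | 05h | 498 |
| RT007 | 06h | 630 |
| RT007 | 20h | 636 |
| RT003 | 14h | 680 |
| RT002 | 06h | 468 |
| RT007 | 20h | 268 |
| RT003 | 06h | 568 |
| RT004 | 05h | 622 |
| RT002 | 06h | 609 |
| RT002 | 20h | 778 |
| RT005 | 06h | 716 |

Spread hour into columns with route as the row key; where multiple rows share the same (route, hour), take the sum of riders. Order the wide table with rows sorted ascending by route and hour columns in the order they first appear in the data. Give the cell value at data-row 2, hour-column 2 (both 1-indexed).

With rows sorted ascending by route, row 2 is route=RT003. hour columns in first-appearance order: 05h, 14h, 20h, 06h; column 2 is 14h.
Long rows with route=RT003, hour=14h: 30 + 262 + 680 = 972.

972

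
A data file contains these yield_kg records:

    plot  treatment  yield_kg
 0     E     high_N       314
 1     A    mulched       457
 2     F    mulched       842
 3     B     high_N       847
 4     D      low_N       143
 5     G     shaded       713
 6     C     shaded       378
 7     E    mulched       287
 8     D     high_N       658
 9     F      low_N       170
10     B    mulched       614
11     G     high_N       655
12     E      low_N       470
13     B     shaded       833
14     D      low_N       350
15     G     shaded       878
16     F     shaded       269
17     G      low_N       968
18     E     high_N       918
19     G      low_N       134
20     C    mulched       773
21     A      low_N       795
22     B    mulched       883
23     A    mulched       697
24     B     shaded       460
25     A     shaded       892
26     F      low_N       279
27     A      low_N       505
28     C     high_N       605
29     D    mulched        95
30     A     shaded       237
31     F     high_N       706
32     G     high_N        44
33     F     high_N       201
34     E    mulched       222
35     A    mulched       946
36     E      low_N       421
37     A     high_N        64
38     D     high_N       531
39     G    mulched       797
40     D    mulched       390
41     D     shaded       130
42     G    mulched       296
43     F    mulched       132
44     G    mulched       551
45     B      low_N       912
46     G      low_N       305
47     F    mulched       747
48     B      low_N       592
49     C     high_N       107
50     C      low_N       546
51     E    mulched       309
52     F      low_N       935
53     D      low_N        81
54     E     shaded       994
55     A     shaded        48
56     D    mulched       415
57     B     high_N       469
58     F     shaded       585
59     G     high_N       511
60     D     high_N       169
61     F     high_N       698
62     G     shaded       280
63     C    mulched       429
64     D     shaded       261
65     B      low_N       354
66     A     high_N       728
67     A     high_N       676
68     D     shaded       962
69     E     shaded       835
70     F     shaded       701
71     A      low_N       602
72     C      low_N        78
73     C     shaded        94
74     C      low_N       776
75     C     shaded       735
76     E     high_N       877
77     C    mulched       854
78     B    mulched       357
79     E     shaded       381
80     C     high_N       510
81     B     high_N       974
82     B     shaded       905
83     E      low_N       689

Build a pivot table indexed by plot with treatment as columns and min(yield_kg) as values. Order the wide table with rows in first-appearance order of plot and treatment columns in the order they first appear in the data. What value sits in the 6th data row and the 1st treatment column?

44

With rows in first-appearance order of plot, row 6 is plot=G. treatment columns in first-appearance order: high_N, mulched, low_N, shaded; column 1 is high_N.
Long rows with plot=G, treatment=high_N: min(655, 44, 511) = 44.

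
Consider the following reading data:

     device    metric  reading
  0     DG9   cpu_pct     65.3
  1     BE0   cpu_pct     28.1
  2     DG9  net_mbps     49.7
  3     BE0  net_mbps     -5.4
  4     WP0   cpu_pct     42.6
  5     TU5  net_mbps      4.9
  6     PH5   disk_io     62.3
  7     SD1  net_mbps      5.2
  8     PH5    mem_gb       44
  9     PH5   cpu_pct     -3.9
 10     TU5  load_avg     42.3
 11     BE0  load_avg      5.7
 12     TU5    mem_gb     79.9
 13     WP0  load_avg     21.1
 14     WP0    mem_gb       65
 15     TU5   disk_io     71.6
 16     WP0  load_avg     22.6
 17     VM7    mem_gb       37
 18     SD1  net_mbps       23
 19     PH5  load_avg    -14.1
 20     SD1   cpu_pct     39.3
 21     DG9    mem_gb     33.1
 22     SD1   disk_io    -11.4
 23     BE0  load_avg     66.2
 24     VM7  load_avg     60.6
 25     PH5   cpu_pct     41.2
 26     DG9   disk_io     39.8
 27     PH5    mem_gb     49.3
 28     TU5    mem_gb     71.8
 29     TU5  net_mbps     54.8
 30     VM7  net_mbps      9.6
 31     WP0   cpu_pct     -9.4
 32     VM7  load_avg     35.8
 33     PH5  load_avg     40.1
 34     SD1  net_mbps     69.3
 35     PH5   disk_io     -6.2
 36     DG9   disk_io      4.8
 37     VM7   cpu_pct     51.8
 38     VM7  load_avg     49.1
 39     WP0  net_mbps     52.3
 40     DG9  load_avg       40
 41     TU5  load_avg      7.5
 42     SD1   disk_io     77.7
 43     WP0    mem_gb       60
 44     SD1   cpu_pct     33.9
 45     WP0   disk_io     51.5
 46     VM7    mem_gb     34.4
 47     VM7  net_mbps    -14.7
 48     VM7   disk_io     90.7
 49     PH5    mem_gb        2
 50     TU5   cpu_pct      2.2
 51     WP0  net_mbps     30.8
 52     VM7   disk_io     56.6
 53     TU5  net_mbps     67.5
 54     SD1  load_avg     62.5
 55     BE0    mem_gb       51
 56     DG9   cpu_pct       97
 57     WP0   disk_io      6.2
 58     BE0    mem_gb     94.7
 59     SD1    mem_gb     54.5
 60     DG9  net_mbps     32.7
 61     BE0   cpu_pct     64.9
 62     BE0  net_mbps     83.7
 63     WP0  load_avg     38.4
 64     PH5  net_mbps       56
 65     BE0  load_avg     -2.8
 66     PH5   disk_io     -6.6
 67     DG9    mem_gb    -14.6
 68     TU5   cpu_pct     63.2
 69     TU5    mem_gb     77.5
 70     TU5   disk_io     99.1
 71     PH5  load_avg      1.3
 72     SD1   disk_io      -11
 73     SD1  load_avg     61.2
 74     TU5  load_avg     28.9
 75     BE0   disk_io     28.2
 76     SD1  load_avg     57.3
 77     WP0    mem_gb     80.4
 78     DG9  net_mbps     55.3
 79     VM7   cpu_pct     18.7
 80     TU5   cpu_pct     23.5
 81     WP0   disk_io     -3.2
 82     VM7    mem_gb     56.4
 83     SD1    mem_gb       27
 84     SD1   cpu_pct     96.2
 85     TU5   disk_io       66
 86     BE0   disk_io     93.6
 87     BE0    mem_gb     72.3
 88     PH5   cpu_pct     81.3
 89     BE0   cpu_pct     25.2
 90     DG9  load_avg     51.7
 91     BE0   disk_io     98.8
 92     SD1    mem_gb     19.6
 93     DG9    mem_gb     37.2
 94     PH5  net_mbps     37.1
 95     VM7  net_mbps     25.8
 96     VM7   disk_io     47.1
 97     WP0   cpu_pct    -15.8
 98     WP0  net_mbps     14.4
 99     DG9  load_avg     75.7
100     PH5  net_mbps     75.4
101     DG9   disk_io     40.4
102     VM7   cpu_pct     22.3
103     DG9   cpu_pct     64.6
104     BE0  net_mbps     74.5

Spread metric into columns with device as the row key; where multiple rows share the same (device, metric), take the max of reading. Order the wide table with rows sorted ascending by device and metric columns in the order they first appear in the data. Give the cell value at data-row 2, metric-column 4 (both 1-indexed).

With rows sorted ascending by device, row 2 is device=DG9. metric columns in first-appearance order: cpu_pct, net_mbps, disk_io, mem_gb, load_avg; column 4 is mem_gb.
Long rows with device=DG9, metric=mem_gb: max(33.1, -14.6, 37.2) = 37.2.

37.2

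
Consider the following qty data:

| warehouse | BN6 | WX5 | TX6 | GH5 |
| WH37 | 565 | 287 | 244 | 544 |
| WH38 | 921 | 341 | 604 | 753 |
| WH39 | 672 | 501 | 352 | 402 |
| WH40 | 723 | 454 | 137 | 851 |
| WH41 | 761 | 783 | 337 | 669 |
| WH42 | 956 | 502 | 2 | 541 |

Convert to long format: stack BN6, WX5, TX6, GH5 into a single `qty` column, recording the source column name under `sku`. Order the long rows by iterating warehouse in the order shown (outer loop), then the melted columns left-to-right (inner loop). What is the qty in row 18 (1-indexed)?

24 rows total (6 × 4). Row 18: index ⌊(18-1)/4⌋ = 4 into warehouse → WH41; (18-1) mod 4 = 1 into the melted columns → WX5.
So row 18 is (WH41, WX5, 783); qty = 783.

783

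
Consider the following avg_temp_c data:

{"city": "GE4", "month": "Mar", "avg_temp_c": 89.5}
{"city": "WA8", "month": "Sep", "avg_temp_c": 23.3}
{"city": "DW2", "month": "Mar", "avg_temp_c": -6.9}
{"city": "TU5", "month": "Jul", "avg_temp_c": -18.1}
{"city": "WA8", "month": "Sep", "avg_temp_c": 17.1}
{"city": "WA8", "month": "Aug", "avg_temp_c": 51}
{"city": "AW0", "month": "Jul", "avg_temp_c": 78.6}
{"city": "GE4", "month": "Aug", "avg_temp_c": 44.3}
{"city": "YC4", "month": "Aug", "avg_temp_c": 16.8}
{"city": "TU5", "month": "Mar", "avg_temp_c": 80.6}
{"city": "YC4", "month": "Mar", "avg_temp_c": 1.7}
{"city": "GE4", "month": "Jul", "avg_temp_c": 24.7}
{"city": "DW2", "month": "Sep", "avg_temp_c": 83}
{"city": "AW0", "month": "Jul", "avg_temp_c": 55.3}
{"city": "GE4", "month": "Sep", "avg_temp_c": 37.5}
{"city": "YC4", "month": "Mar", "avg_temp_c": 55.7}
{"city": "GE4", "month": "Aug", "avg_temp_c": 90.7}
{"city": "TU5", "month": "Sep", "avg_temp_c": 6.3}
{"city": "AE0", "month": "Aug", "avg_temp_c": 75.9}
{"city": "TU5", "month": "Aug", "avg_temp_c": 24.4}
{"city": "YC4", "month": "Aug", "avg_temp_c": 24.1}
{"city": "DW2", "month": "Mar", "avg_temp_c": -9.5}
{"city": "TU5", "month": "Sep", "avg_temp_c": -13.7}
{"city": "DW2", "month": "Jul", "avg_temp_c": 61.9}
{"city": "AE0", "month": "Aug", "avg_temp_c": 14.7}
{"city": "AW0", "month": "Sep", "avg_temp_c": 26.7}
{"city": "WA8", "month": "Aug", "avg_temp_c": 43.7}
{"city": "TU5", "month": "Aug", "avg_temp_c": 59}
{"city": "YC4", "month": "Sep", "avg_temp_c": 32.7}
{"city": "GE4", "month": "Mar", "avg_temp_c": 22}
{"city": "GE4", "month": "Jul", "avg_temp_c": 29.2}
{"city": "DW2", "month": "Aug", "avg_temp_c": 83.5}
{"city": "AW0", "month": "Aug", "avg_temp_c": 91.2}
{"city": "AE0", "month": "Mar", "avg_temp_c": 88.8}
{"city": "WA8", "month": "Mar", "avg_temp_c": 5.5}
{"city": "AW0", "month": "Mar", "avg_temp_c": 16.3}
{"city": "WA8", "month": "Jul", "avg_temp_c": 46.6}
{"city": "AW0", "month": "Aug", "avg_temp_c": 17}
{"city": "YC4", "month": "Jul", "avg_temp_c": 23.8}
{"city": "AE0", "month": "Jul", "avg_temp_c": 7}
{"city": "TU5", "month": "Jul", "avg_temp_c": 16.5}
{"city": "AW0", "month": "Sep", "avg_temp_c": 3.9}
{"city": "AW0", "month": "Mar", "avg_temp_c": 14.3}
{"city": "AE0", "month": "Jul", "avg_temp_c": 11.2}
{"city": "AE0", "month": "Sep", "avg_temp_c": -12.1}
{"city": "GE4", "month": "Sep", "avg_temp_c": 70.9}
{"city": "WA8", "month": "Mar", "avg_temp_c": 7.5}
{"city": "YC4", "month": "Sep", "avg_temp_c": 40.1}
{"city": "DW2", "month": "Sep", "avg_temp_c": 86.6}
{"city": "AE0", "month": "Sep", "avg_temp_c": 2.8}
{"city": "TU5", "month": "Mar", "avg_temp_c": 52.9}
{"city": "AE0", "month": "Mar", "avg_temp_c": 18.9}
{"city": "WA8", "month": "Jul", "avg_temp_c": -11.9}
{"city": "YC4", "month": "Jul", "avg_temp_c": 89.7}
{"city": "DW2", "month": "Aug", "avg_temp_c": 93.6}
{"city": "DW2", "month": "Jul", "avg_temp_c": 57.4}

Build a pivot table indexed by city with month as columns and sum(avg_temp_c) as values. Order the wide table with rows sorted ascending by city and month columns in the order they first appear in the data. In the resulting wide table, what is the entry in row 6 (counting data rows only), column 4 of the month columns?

94.7

With rows sorted ascending by city, row 6 is city=WA8. month columns in first-appearance order: Mar, Sep, Jul, Aug; column 4 is Aug.
Long rows with city=WA8, month=Aug: 51 + 43.7 = 94.7.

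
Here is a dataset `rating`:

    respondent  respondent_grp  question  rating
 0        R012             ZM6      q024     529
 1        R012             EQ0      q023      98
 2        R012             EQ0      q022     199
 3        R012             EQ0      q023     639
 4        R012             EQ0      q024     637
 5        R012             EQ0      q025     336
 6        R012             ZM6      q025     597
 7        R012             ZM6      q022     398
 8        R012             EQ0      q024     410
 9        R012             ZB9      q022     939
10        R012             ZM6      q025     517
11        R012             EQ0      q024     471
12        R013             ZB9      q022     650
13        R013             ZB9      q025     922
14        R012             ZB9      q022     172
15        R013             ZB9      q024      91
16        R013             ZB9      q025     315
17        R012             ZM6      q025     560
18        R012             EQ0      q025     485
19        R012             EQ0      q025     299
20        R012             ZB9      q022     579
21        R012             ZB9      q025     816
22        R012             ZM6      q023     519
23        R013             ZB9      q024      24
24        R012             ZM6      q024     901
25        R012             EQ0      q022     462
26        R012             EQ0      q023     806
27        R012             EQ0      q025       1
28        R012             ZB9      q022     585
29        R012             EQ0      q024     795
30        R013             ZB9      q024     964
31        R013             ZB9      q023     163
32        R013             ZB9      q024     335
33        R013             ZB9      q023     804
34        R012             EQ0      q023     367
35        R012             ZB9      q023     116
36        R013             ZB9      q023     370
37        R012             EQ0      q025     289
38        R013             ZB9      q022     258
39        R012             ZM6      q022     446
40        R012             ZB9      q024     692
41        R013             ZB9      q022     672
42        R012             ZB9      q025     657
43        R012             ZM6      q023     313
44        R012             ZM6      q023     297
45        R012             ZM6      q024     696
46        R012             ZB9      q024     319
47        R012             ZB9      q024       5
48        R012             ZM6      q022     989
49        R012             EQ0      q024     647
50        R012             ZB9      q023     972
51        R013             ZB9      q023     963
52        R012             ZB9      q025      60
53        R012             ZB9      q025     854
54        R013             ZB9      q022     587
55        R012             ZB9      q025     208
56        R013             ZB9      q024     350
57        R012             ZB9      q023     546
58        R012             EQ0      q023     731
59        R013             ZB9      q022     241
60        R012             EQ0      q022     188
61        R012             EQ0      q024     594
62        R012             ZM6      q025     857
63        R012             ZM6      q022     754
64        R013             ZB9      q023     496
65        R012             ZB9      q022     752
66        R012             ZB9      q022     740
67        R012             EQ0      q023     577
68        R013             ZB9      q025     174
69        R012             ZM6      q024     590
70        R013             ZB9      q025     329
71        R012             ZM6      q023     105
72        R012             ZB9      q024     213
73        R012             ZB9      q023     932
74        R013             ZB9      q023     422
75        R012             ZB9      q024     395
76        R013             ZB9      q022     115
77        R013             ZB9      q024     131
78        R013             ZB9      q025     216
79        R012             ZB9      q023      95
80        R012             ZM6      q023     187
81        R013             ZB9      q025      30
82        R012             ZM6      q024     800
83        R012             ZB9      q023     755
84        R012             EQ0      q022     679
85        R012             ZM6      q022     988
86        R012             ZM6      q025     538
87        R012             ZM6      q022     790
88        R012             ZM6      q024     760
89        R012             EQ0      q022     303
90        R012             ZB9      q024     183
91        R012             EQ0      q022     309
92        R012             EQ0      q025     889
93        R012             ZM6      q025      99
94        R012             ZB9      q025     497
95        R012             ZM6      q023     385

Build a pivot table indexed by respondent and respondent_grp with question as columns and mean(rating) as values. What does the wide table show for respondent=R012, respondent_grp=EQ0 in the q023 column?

536.33

Rows with respondent=R012, respondent_grp=EQ0 and question=q023: rating values are 98, 639, 806, 367, 731, 577.
(98 + 639 + 806 + 367 + 731 + 577) / 6 = 536.33.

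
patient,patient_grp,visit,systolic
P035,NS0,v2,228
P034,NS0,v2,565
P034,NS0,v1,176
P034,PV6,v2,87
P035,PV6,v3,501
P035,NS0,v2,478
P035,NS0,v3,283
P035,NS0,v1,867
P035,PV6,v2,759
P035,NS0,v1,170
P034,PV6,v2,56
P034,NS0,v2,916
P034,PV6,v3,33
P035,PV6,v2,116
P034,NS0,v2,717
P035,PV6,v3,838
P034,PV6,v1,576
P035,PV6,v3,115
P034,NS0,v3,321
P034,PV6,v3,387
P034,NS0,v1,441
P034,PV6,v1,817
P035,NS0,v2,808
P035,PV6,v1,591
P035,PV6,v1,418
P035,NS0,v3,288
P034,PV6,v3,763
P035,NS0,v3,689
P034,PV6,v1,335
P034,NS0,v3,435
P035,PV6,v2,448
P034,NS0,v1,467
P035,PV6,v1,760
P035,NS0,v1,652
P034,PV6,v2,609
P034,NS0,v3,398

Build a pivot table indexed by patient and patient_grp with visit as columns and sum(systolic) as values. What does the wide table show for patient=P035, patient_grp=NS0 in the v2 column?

Rows with patient=P035, patient_grp=NS0 and visit=v2: systolic values are 228, 478, 808.
228 + 478 + 808 = 1514.

1514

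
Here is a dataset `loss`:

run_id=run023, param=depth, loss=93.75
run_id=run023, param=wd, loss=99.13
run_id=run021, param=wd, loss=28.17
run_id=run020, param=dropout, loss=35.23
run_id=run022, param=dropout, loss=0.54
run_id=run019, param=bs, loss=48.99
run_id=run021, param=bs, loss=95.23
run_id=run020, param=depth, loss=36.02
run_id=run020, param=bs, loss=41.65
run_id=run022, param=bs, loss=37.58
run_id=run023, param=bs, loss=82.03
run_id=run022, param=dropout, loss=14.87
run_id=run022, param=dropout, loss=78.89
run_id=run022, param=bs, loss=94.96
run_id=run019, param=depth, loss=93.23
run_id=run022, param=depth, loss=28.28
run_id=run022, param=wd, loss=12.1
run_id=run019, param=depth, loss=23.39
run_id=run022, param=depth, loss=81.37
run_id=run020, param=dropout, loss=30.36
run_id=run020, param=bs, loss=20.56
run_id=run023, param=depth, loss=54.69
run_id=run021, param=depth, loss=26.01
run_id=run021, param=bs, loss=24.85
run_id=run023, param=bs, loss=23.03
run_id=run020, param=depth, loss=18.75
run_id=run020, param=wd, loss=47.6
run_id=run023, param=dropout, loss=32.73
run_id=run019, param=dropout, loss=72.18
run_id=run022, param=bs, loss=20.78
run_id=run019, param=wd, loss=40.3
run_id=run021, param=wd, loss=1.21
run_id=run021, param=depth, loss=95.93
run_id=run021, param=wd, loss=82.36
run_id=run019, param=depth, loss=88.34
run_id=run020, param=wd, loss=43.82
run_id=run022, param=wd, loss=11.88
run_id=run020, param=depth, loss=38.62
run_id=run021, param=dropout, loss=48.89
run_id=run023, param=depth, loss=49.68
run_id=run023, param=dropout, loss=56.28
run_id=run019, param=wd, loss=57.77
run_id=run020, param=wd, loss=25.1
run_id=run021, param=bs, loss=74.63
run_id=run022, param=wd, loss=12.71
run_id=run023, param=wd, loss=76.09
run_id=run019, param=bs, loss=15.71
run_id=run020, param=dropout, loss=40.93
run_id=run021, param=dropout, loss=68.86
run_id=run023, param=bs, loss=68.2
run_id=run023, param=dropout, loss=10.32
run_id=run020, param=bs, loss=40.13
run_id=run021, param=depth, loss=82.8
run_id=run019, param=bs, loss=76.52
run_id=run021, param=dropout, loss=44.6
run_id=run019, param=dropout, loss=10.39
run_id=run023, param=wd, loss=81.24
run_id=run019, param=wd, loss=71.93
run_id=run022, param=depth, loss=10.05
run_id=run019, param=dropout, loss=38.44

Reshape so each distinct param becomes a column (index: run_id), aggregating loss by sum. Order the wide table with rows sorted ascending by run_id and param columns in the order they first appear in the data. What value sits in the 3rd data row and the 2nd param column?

111.74

With rows sorted ascending by run_id, row 3 is run_id=run021. param columns in first-appearance order: depth, wd, dropout, bs; column 2 is wd.
Long rows with run_id=run021, param=wd: 28.17 + 1.21 + 82.36 = 111.74.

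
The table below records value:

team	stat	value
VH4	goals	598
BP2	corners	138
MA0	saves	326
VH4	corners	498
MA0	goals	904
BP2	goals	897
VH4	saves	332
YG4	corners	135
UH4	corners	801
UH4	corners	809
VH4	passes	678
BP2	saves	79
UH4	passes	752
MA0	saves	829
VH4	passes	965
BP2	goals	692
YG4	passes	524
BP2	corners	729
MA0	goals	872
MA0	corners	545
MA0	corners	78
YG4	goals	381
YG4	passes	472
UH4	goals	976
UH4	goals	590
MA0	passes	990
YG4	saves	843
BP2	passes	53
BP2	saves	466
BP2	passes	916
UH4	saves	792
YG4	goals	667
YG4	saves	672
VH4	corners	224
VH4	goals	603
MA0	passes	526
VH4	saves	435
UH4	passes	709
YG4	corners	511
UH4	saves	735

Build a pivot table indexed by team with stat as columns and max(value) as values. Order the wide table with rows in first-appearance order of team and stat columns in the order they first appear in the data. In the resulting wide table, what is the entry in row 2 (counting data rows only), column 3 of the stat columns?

466

With rows in first-appearance order of team, row 2 is team=BP2. stat columns in first-appearance order: goals, corners, saves, passes; column 3 is saves.
Long rows with team=BP2, stat=saves: max(79, 466) = 466.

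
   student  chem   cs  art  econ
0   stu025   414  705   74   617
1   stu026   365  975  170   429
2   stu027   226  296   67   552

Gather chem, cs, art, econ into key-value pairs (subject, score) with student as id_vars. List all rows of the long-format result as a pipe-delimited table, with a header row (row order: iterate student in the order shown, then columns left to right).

| student | subject | score |
| stu025 | chem | 414 |
| stu025 | cs | 705 |
| stu025 | art | 74 |
| stu025 | econ | 617 |
| stu026 | chem | 365 |
| stu026 | cs | 975 |
| stu026 | art | 170 |
| stu026 | econ | 429 |
| stu027 | chem | 226 |
| stu027 | cs | 296 |
| stu027 | art | 67 |
| stu027 | econ | 552 |

Each (student, column) pair becomes one row: 3 × 4 = 12 rows.
For example, (stu025, chem) → score=414.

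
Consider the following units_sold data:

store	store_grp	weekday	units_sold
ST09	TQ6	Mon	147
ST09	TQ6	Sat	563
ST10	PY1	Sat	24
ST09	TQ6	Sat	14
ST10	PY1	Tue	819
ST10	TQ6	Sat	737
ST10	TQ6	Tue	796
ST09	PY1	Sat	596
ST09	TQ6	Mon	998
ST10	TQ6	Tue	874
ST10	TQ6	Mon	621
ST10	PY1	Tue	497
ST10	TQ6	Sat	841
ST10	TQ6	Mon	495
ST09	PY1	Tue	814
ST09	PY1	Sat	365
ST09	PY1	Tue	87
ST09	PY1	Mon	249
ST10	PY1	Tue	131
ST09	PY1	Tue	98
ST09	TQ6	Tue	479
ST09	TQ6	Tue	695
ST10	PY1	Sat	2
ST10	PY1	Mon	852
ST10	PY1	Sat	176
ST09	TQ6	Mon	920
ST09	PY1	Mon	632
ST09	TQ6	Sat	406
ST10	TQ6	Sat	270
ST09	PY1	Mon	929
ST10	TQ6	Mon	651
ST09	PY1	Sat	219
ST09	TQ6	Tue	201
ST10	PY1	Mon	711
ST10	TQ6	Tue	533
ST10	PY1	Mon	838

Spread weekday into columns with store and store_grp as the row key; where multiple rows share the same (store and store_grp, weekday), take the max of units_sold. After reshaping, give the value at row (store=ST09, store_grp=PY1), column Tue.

Rows with store=ST09, store_grp=PY1 and weekday=Tue: units_sold values are 814, 87, 98.
max(814, 87, 98) = 814.

814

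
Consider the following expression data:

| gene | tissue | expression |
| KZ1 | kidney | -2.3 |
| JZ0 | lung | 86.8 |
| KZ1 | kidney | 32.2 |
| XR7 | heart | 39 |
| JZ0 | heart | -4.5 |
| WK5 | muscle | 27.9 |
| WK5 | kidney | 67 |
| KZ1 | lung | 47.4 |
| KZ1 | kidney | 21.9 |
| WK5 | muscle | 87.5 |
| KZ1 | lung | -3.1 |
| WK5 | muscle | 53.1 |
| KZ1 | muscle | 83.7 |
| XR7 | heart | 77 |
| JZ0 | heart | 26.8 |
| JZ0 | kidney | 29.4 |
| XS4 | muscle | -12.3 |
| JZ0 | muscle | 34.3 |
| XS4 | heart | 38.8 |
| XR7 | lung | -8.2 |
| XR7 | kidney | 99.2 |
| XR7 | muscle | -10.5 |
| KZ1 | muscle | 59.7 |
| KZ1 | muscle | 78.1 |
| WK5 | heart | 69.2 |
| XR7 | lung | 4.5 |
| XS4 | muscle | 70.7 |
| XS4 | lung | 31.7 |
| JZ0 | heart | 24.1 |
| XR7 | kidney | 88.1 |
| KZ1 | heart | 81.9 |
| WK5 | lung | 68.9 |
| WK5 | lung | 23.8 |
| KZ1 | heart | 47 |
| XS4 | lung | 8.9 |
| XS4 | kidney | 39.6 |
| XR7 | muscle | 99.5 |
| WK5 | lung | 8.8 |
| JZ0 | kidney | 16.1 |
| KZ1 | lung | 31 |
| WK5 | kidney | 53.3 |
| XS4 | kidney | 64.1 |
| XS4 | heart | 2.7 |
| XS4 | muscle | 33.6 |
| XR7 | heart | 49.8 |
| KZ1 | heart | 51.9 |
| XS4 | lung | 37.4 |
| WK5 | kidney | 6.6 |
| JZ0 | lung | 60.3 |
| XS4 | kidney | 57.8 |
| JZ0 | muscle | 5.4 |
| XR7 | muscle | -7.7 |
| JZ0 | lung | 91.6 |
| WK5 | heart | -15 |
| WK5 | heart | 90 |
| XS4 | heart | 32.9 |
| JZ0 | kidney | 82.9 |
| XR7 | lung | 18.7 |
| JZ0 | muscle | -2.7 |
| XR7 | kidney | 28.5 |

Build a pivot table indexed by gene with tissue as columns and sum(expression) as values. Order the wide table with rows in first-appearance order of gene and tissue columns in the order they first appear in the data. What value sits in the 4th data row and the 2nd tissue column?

101.5

With rows in first-appearance order of gene, row 4 is gene=WK5. tissue columns in first-appearance order: kidney, lung, heart, muscle; column 2 is lung.
Long rows with gene=WK5, tissue=lung: 68.9 + 23.8 + 8.8 = 101.5.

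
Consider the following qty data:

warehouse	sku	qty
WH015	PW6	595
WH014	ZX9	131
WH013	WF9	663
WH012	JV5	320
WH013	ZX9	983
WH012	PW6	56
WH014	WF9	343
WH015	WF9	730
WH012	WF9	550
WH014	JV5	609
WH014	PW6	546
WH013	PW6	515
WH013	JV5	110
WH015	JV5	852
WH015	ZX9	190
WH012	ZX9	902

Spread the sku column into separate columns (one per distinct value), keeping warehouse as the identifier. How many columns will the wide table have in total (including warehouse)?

5

1 column for warehouse plus 4 distinct sku values → 5 columns.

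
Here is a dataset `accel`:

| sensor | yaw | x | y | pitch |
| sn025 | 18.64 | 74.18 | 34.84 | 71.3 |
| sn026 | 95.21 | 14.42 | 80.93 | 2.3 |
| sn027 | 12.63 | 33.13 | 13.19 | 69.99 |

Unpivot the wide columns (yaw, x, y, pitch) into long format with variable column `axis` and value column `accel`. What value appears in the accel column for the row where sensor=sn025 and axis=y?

34.84

Unpivoting turns each (sensor, wide-column) pair into one long row.
The wide cell at row sn025, column y holds 34.84, so the long row (sn025, y) has accel=34.84.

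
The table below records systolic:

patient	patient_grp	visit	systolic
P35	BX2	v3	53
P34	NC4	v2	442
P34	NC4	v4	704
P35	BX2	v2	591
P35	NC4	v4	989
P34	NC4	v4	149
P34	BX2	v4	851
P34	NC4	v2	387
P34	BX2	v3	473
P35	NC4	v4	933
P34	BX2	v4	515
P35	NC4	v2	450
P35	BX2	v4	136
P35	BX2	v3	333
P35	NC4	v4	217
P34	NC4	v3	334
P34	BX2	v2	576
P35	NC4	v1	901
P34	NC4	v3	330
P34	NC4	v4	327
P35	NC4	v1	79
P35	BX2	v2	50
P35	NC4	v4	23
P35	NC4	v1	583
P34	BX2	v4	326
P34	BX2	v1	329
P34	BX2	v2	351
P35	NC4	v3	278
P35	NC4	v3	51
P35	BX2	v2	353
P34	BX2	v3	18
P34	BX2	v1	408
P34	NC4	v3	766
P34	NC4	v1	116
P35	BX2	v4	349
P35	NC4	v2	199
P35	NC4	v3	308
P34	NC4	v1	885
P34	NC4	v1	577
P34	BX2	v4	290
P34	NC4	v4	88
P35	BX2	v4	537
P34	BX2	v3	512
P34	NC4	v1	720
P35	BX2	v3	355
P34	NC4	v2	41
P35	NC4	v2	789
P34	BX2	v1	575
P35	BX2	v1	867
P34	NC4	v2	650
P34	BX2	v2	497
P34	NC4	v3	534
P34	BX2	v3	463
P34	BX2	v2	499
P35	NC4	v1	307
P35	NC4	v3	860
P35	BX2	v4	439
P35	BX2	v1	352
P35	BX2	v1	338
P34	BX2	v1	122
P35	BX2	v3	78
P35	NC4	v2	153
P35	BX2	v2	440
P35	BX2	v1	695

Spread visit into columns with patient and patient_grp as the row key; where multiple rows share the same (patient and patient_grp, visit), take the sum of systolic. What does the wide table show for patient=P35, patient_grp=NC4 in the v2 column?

Rows with patient=P35, patient_grp=NC4 and visit=v2: systolic values are 450, 199, 789, 153.
450 + 199 + 789 + 153 = 1591.

1591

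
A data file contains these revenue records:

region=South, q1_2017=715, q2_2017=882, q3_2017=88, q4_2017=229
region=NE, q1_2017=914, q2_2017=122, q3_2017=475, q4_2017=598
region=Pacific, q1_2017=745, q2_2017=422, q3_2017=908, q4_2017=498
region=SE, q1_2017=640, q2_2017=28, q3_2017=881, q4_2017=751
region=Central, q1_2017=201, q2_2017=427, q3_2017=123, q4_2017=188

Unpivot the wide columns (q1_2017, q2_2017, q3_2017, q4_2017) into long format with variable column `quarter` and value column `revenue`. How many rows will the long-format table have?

5 region values × 4 melted columns = 20 rows.

20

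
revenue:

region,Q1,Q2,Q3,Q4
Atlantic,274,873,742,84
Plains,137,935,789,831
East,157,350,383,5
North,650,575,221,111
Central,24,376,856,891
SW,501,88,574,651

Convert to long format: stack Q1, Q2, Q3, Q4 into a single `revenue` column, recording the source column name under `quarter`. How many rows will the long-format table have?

24

6 region values × 4 melted columns = 24 rows.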